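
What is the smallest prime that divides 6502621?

73

6502621 is odd.
Digit sum 22, not divisible by 3.
Ends in 1: not divisible by 5.
7: 6502621 = 7·928945 + 6
11: 6502621 = 11·591147 + 4
13: 6502621 = 13·500201 + 8
17: 6502621 = 17·382507 + 2
19: 6502621 = 19·342243 + 4
23: 6502621 = 23·282722 + 15
29: 6502621 = 29·224228 + 9
31: 6502621 = 31·209761 + 30
37: 6502621 = 37·175746 + 19
41: 6502621 = 41·158600 + 21
43: 6502621 = 43·151223 + 32
47: 6502621 = 47·138353 + 30
53: 6502621 = 53·122690 + 51
59: 6502621 = 59·110213 + 54
61: 6502621 = 61·106600 + 21
67: 6502621 = 67·97054 + 3
71: 6502621 = 71·91586 + 15
73: 6502621 = 73·89077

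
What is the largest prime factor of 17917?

41

17917 = 19 · 943
943 = 23 · 41
41 is prime.
So 17917 = 19 · 23 · 41; the largest prime factor is 41.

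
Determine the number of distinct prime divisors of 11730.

11730 = 2 · 5865
5865 = 3 · 1955
1955 = 5 · 391
391 = 17 · 23
11730 = 2 · 3 · 5 · 17 · 23, which has 5 distinct prime factors.

5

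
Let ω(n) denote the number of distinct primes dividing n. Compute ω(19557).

19557 = 3^2 · 2173
2173 = 41 · 53
19557 = 3^2 · 41 · 53, which has 3 distinct prime factors.

3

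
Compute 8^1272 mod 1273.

8^1 ≡ 8 (mod 1273)
8^2 ≡ 8^2 = 64 ≡ 64 (mod 1273)
8^4 ≡ 64^2 = 4096 ≡ 277 (mod 1273)
8^8 ≡ 277^2 = 76729 ≡ 349 (mod 1273)
8^16 ≡ 349^2 = 121801 ≡ 866 (mod 1273)
8^32 ≡ 866^2 = 749956 ≡ 159 (mod 1273)
8^64 ≡ 159^2 = 25281 ≡ 1094 (mod 1273)
8^128 ≡ 1094^2 = 1196836 ≡ 216 (mod 1273)
8^256 ≡ 216^2 = 46656 ≡ 828 (mod 1273)
8^512 ≡ 828^2 = 685584 ≡ 710 (mod 1273)
8^1024 ≡ 710^2 = 504100 ≡ 1265 (mod 1273)
1272 = 1024 + 128 + 64 + 32 + 16 + 8 in binary powers of 2.
So 8^1272 ≡ 1265 · 216 · 1094 · 159 · 866 · 349 ≡ 685 (mod 1273).
Since 685 ≠ 1, base 8 is a Fermat witness: 1273 is composite.

685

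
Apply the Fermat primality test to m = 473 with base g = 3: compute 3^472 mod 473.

3^1 ≡ 3 (mod 473)
3^2 ≡ 3^2 = 9 ≡ 9 (mod 473)
3^4 ≡ 9^2 = 81 ≡ 81 (mod 473)
3^8 ≡ 81^2 = 6561 ≡ 412 (mod 473)
3^16 ≡ 412^2 = 169744 ≡ 410 (mod 473)
3^32 ≡ 410^2 = 168100 ≡ 185 (mod 473)
3^64 ≡ 185^2 = 34225 ≡ 169 (mod 473)
3^128 ≡ 169^2 = 28561 ≡ 181 (mod 473)
3^256 ≡ 181^2 = 32761 ≡ 124 (mod 473)
472 = 256 + 128 + 64 + 16 + 8 in binary powers of 2.
So 3^472 ≡ 124 · 181 · 169 · 410 · 412 ≡ 53 (mod 473).
Since 53 ≠ 1, base 3 is a Fermat witness: 473 is composite.

53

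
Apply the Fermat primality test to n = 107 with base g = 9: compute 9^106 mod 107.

9^1 ≡ 9 (mod 107)
9^2 ≡ 9^2 = 81 ≡ 81 (mod 107)
9^4 ≡ 81^2 = 6561 ≡ 34 (mod 107)
9^8 ≡ 34^2 = 1156 ≡ 86 (mod 107)
9^16 ≡ 86^2 = 7396 ≡ 13 (mod 107)
9^32 ≡ 13^2 = 169 ≡ 62 (mod 107)
9^64 ≡ 62^2 = 3844 ≡ 99 (mod 107)
106 = 64 + 32 + 8 + 2 in binary powers of 2.
So 9^106 ≡ 99 · 62 · 86 · 81 ≡ 1 (mod 107).
Since the result is 1, base 9 gives no evidence that 107 is composite.

1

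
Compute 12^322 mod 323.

178

12^1 ≡ 12 (mod 323)
12^2 ≡ 12^2 = 144 ≡ 144 (mod 323)
12^4 ≡ 144^2 = 20736 ≡ 64 (mod 323)
12^8 ≡ 64^2 = 4096 ≡ 220 (mod 323)
12^16 ≡ 220^2 = 48400 ≡ 273 (mod 323)
12^32 ≡ 273^2 = 74529 ≡ 239 (mod 323)
12^64 ≡ 239^2 = 57121 ≡ 273 (mod 323)
12^128 ≡ 273^2 = 74529 ≡ 239 (mod 323)
12^256 ≡ 239^2 = 57121 ≡ 273 (mod 323)
322 = 256 + 64 + 2 in binary powers of 2.
So 12^322 ≡ 273 · 273 · 144 ≡ 178 (mod 323).
Since 178 ≠ 1, base 12 is a Fermat witness: 323 is composite.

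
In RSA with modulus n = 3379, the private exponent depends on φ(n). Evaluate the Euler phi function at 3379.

Factor: 3379 = 31 · 109.
φ(3379) = (31−1) · (109−1) = 30 · 108 = 3240.

3240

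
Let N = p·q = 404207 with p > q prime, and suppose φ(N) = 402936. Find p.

φ(n) = (p−1)(q−1) = n − (p+q) + 1, so p + q = 404207 − 402936 + 1 = 1272.
p and q are the roots of t² − 1272t + 404207 = 0.
Discriminant: 1272² − 4·404207 = 1617984 − 1616828 = 1156; √1156 = 34.
q = (1272 − 34)/2 = 619, p = (1272 + 34)/2 = 653.
Check: 619 · 653 = 404207.

653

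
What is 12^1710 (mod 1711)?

12^1 ≡ 12 (mod 1711)
12^2 ≡ 12^2 = 144 ≡ 144 (mod 1711)
12^4 ≡ 144^2 = 20736 ≡ 204 (mod 1711)
12^8 ≡ 204^2 = 41616 ≡ 552 (mod 1711)
12^16 ≡ 552^2 = 304704 ≡ 146 (mod 1711)
12^32 ≡ 146^2 = 21316 ≡ 784 (mod 1711)
12^64 ≡ 784^2 = 614656 ≡ 407 (mod 1711)
12^128 ≡ 407^2 = 165649 ≡ 1393 (mod 1711)
12^256 ≡ 1393^2 = 1940449 ≡ 175 (mod 1711)
12^512 ≡ 175^2 = 30625 ≡ 1538 (mod 1711)
12^1024 ≡ 1538^2 = 2365444 ≡ 842 (mod 1711)
1710 = 1024 + 512 + 128 + 32 + 8 + 4 + 2 in binary powers of 2.
So 12^1710 ≡ 842 · 1538 · 1393 · 784 · 552 · 204 · 144 ≡ 1362 (mod 1711).
Since 1362 ≠ 1, base 12 is a Fermat witness: 1711 is composite.

1362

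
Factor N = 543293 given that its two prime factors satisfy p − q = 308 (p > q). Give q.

Since p = q + 308, we have 543293 = q(q + 308), so q² + 308q − 543293 = 0.
Discriminant: 308² + 4·543293 = 94864 + 2173172 = 2268036; √2268036 = 1506.
q = (−308 + 1506)/2 = 599, and p = q + 308 = 907.
Check: 599 · 907 = 543293.

599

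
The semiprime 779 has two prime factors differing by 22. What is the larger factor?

Since p = q + 22, we have 779 = q(q + 22), so q² + 22q − 779 = 0.
Discriminant: 22² + 4·779 = 484 + 3116 = 3600; √3600 = 60.
q = (−22 + 60)/2 = 19, and p = q + 22 = 41.
Check: 19 · 41 = 779.

41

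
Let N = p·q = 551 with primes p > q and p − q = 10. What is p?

Since p = q + 10, we have 551 = q(q + 10), so q² + 10q − 551 = 0.
Discriminant: 10² + 4·551 = 100 + 2204 = 2304; √2304 = 48.
q = (−10 + 48)/2 = 19, and p = q + 10 = 29.
Check: 19 · 29 = 551.

29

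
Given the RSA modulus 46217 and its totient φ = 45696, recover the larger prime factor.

φ(n) = (p−1)(q−1) = n − (p+q) + 1, so p + q = 46217 − 45696 + 1 = 522.
p and q are the roots of t² − 522t + 46217 = 0.
Discriminant: 522² − 4·46217 = 272484 − 184868 = 87616; √87616 = 296.
q = (522 − 296)/2 = 113, p = (522 + 296)/2 = 409.
Check: 113 · 409 = 46217.

409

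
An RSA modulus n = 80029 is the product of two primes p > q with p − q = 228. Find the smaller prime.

Since p = q + 228, we have 80029 = q(q + 228), so q² + 228q − 80029 = 0.
Discriminant: 228² + 4·80029 = 51984 + 320116 = 372100; √372100 = 610.
q = (−228 + 610)/2 = 191, and p = q + 228 = 419.
Check: 191 · 419 = 80029.

191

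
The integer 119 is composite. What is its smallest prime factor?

119 is odd.
Digit sum 11, not divisible by 3.
Ends in 9: not divisible by 5.
7: 119 = 7·17

7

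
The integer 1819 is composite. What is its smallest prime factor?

1819 is odd.
Digit sum 19, not divisible by 3.
Ends in 9: not divisible by 5.
7: 1819 = 7·259 + 6
11: 1819 = 11·165 + 4
13: 1819 = 13·139 + 12
17: 1819 = 17·107

17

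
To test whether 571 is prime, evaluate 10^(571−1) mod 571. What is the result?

10^1 ≡ 10 (mod 571)
10^2 ≡ 10^2 = 100 ≡ 100 (mod 571)
10^4 ≡ 100^2 = 10000 ≡ 293 (mod 571)
10^8 ≡ 293^2 = 85849 ≡ 199 (mod 571)
10^16 ≡ 199^2 = 39601 ≡ 202 (mod 571)
10^32 ≡ 202^2 = 40804 ≡ 263 (mod 571)
10^64 ≡ 263^2 = 69169 ≡ 78 (mod 571)
10^128 ≡ 78^2 = 6084 ≡ 374 (mod 571)
10^256 ≡ 374^2 = 139876 ≡ 552 (mod 571)
10^512 ≡ 552^2 = 304704 ≡ 361 (mod 571)
570 = 512 + 32 + 16 + 8 + 2 in binary powers of 2.
So 10^570 ≡ 361 · 263 · 202 · 199 · 100 ≡ 1 (mod 571).
Since the result is 1, base 10 gives no evidence that 571 is composite.

1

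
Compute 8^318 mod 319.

8^1 ≡ 8 (mod 319)
8^2 ≡ 8^2 = 64 ≡ 64 (mod 319)
8^4 ≡ 64^2 = 4096 ≡ 268 (mod 319)
8^8 ≡ 268^2 = 71824 ≡ 49 (mod 319)
8^16 ≡ 49^2 = 2401 ≡ 168 (mod 319)
8^32 ≡ 168^2 = 28224 ≡ 152 (mod 319)
8^64 ≡ 152^2 = 23104 ≡ 136 (mod 319)
8^128 ≡ 136^2 = 18496 ≡ 313 (mod 319)
8^256 ≡ 313^2 = 97969 ≡ 36 (mod 319)
318 = 256 + 32 + 16 + 8 + 4 + 2 in binary powers of 2.
So 8^318 ≡ 36 · 152 · 168 · 49 · 268 · 64 ≡ 236 (mod 319).
Since 236 ≠ 1, base 8 is a Fermat witness: 319 is composite.

236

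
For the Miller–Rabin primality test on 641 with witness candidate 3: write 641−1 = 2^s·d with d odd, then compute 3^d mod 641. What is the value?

641 − 1 = 640 = 2^7 · 5, so d = 5.
3^1 ≡ 3 (mod 641)
3^2 ≡ 3^2 = 9 ≡ 9 (mod 641)
3^4 ≡ 9^2 = 81 ≡ 81 (mod 641)
5 = 4 + 1 in binary powers of 2.
So 3^5 ≡ 81 · 3 ≡ 243 (mod 641).
Squaring chain: 243 → 77 → 160 → 601 → 318 → 487 → 640; reaches −1, so base 3 does not prove 641 composite.

243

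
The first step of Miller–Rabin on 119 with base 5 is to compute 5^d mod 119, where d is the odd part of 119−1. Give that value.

119 − 1 = 118 = 2^1 · 59, so d = 59.
5^1 ≡ 5 (mod 119)
5^2 ≡ 5^2 = 25 ≡ 25 (mod 119)
5^4 ≡ 25^2 = 625 ≡ 30 (mod 119)
5^8 ≡ 30^2 = 900 ≡ 67 (mod 119)
5^16 ≡ 67^2 = 4489 ≡ 86 (mod 119)
5^32 ≡ 86^2 = 7396 ≡ 18 (mod 119)
59 = 32 + 16 + 8 + 2 + 1 in binary powers of 2.
So 5^59 ≡ 18 · 86 · 67 · 25 · 5 ≡ 45 (mod 119).
Squaring chain: 45; never reaches −1, so base 5 is a Miller–Rabin witness that 119 is composite.

45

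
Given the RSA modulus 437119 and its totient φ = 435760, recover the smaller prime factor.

φ(n) = (p−1)(q−1) = n − (p+q) + 1, so p + q = 437119 − 435760 + 1 = 1360.
p and q are the roots of t² − 1360t + 437119 = 0.
Discriminant: 1360² − 4·437119 = 1849600 − 1748476 = 101124; √101124 = 318.
q = (1360 − 318)/2 = 521, p = (1360 + 318)/2 = 839.
Check: 521 · 839 = 437119.

521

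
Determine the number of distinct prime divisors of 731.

731 = 17 · 43
731 = 17 · 43, which has 2 distinct prime factors.

2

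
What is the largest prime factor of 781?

781 = 11 · 71
71 is prime.
So 781 = 11 · 71; the largest prime factor is 71.

71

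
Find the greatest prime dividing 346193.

346193 = 43 · 8051
8051 = 83 · 97
97 is prime.
So 346193 = 43 · 83 · 97; the largest prime factor is 97.

97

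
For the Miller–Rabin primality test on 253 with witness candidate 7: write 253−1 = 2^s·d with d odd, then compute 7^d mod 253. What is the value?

57

253 − 1 = 252 = 2^2 · 63, so d = 63.
7^1 ≡ 7 (mod 253)
7^2 ≡ 7^2 = 49 ≡ 49 (mod 253)
7^4 ≡ 49^2 = 2401 ≡ 124 (mod 253)
7^8 ≡ 124^2 = 15376 ≡ 196 (mod 253)
7^16 ≡ 196^2 = 38416 ≡ 213 (mod 253)
7^32 ≡ 213^2 = 45369 ≡ 82 (mod 253)
63 = 32 + 16 + 8 + 4 + 2 + 1 in binary powers of 2.
So 7^63 ≡ 82 · 213 · 196 · 124 · 49 · 7 ≡ 57 (mod 253).
Squaring chain: 57 → 213; never reaches −1, so base 7 is a Miller–Rabin witness that 253 is composite.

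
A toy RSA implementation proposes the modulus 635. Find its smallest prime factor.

635 is odd.
Digit sum 14, not divisible by 3.
Ends in 5: divisible by 5.

5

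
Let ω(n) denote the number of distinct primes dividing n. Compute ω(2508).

4

2508 = 2^2 · 627
627 = 3 · 209
209 = 11 · 19
2508 = 2^2 · 3 · 11 · 19, which has 4 distinct prime factors.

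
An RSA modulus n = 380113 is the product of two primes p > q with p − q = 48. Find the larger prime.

641

Since p = q + 48, we have 380113 = q(q + 48), so q² + 48q − 380113 = 0.
Discriminant: 48² + 4·380113 = 2304 + 1520452 = 1522756; √1522756 = 1234.
q = (−48 + 1234)/2 = 593, and p = q + 48 = 641.
Check: 593 · 641 = 380113.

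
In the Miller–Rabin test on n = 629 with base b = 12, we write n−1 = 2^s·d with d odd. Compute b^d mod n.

201

629 − 1 = 628 = 2^2 · 157, so d = 157.
12^1 ≡ 12 (mod 629)
12^2 ≡ 12^2 = 144 ≡ 144 (mod 629)
12^4 ≡ 144^2 = 20736 ≡ 608 (mod 629)
12^8 ≡ 608^2 = 369664 ≡ 441 (mod 629)
12^16 ≡ 441^2 = 194481 ≡ 120 (mod 629)
12^32 ≡ 120^2 = 14400 ≡ 562 (mod 629)
12^64 ≡ 562^2 = 315844 ≡ 86 (mod 629)
12^128 ≡ 86^2 = 7396 ≡ 477 (mod 629)
157 = 128 + 16 + 8 + 4 + 1 in binary powers of 2.
So 12^157 ≡ 477 · 120 · 441 · 608 · 12 ≡ 201 (mod 629).
Squaring chain: 201 → 145; never reaches −1, so base 12 is a Miller–Rabin witness that 629 is composite.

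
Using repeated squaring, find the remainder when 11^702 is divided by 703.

11^1 ≡ 11 (mod 703)
11^2 ≡ 11^2 = 121 ≡ 121 (mod 703)
11^4 ≡ 121^2 = 14641 ≡ 581 (mod 703)
11^8 ≡ 581^2 = 337561 ≡ 121 (mod 703)
11^16 ≡ 121^2 = 14641 ≡ 581 (mod 703)
11^32 ≡ 581^2 = 337561 ≡ 121 (mod 703)
11^64 ≡ 121^2 = 14641 ≡ 581 (mod 703)
11^128 ≡ 581^2 = 337561 ≡ 121 (mod 703)
11^256 ≡ 121^2 = 14641 ≡ 581 (mod 703)
11^512 ≡ 581^2 = 337561 ≡ 121 (mod 703)
702 = 512 + 128 + 32 + 16 + 8 + 4 + 2 in binary powers of 2.
So 11^702 ≡ 121 · 121 · 121 · 581 · 121 · 581 · 121 ≡ 1 (mod 703).
Since the result is 1, base 11 gives no evidence that 703 is composite.

1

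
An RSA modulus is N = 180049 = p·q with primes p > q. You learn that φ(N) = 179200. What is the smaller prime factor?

401

φ(n) = (p−1)(q−1) = n − (p+q) + 1, so p + q = 180049 − 179200 + 1 = 850.
p and q are the roots of t² − 850t + 180049 = 0.
Discriminant: 850² − 4·180049 = 722500 − 720196 = 2304; √2304 = 48.
q = (850 − 48)/2 = 401, p = (850 + 48)/2 = 449.
Check: 401 · 449 = 180049.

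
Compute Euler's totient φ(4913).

Factor: 4913 = 17^3.
φ(4913) = 17^2·(17−1) = 4624.

4624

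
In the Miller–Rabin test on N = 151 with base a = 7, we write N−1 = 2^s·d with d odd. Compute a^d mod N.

151 − 1 = 150 = 2^1 · 75, so d = 75.
7^1 ≡ 7 (mod 151)
7^2 ≡ 7^2 = 49 ≡ 49 (mod 151)
7^4 ≡ 49^2 = 2401 ≡ 136 (mod 151)
7^8 ≡ 136^2 = 18496 ≡ 74 (mod 151)
7^16 ≡ 74^2 = 5476 ≡ 40 (mod 151)
7^32 ≡ 40^2 = 1600 ≡ 90 (mod 151)
7^64 ≡ 90^2 = 8100 ≡ 97 (mod 151)
75 = 64 + 8 + 2 + 1 in binary powers of 2.
So 7^75 ≡ 97 · 74 · 49 · 7 ≡ 150 (mod 151).
Since 7^d ≡ 150 (mod 151), base 7 does not prove 151 composite.

150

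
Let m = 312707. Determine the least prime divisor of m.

29

312707 is odd.
Digit sum 20, not divisible by 3.
Ends in 7: not divisible by 5.
7: 312707 = 7·44672 + 3
11: 312707 = 11·28427 + 10
13: 312707 = 13·24054 + 5
17: 312707 = 17·18394 + 9
19: 312707 = 19·16458 + 5
23: 312707 = 23·13595 + 22
29: 312707 = 29·10783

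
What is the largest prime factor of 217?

217 = 7 · 31
31 is prime.
So 217 = 7 · 31; the largest prime factor is 31.

31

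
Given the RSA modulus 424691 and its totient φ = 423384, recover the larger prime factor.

φ(n) = (p−1)(q−1) = n − (p+q) + 1, so p + q = 424691 − 423384 + 1 = 1308.
p and q are the roots of t² − 1308t + 424691 = 0.
Discriminant: 1308² − 4·424691 = 1710864 − 1698764 = 12100; √12100 = 110.
q = (1308 − 110)/2 = 599, p = (1308 + 110)/2 = 709.
Check: 599 · 709 = 424691.

709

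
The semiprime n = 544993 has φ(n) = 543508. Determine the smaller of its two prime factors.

φ(n) = (p−1)(q−1) = n − (p+q) + 1, so p + q = 544993 − 543508 + 1 = 1486.
p and q are the roots of t² − 1486t + 544993 = 0.
Discriminant: 1486² − 4·544993 = 2208196 − 2179972 = 28224; √28224 = 168.
q = (1486 − 168)/2 = 659, p = (1486 + 168)/2 = 827.
Check: 659 · 827 = 544993.

659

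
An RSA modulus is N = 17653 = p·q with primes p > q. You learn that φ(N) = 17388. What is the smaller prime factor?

127

φ(n) = (p−1)(q−1) = n − (p+q) + 1, so p + q = 17653 − 17388 + 1 = 266.
p and q are the roots of t² − 266t + 17653 = 0.
Discriminant: 266² − 4·17653 = 70756 − 70612 = 144; √144 = 12.
q = (266 − 12)/2 = 127, p = (266 + 12)/2 = 139.
Check: 127 · 139 = 17653.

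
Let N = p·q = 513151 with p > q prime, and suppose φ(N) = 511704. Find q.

619

φ(n) = (p−1)(q−1) = n − (p+q) + 1, so p + q = 513151 − 511704 + 1 = 1448.
p and q are the roots of t² − 1448t + 513151 = 0.
Discriminant: 1448² − 4·513151 = 2096704 − 2052604 = 44100; √44100 = 210.
q = (1448 − 210)/2 = 619, p = (1448 + 210)/2 = 829.
Check: 619 · 829 = 513151.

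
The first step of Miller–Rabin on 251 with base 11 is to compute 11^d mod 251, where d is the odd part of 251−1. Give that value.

250

251 − 1 = 250 = 2^1 · 125, so d = 125.
11^1 ≡ 11 (mod 251)
11^2 ≡ 11^2 = 121 ≡ 121 (mod 251)
11^4 ≡ 121^2 = 14641 ≡ 83 (mod 251)
11^8 ≡ 83^2 = 6889 ≡ 112 (mod 251)
11^16 ≡ 112^2 = 12544 ≡ 245 (mod 251)
11^32 ≡ 245^2 = 60025 ≡ 36 (mod 251)
11^64 ≡ 36^2 = 1296 ≡ 41 (mod 251)
125 = 64 + 32 + 16 + 8 + 4 + 1 in binary powers of 2.
So 11^125 ≡ 41 · 36 · 245 · 112 · 83 · 11 ≡ 250 (mod 251).
Since 11^d ≡ 250 (mod 251), base 11 does not prove 251 composite.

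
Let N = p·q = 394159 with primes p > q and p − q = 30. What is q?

613

Since p = q + 30, we have 394159 = q(q + 30), so q² + 30q − 394159 = 0.
Discriminant: 30² + 4·394159 = 900 + 1576636 = 1577536; √1577536 = 1256.
q = (−30 + 1256)/2 = 613, and p = q + 30 = 643.
Check: 613 · 643 = 394159.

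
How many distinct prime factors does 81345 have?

5

81345 = 3 · 27115
27115 = 5 · 5423
5423 = 11 · 493
493 = 17 · 29
81345 = 3 · 5 · 11 · 17 · 29, which has 5 distinct prime factors.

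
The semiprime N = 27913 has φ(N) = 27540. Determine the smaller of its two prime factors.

φ(n) = (p−1)(q−1) = n − (p+q) + 1, so p + q = 27913 − 27540 + 1 = 374.
p and q are the roots of t² − 374t + 27913 = 0.
Discriminant: 374² − 4·27913 = 139876 − 111652 = 28224; √28224 = 168.
q = (374 − 168)/2 = 103, p = (374 + 168)/2 = 271.
Check: 103 · 271 = 27913.

103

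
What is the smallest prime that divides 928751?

928751 is odd.
Digit sum 32, not divisible by 3.
Ends in 1: not divisible by 5.
7: 928751 = 7·132678 + 5
11: 928751 = 11·84431 + 10
13: 928751 = 13·71442 + 5
17: 928751 = 17·54632 + 7
19: 928751 = 19·48881 + 12
23: 928751 = 23·40380 + 11
29: 928751 = 29·32025 + 26
31: 928751 = 31·29959 + 22
37: 928751 = 37·25101 + 14
41: 928751 = 41·22652 + 19
43: 928751 = 43·21598 + 37
47: 928751 = 47·19760 + 31
53: 928751 = 53·17523 + 32
59: 928751 = 59·15741 + 32
61: 928751 = 61·15225 + 26
67: 928751 = 67·13861 + 64
71: 928751 = 71·13081

71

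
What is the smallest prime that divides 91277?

91277 is odd.
Digit sum 26, not divisible by 3.
Ends in 7: not divisible by 5.
7: 91277 = 7·13039 + 4
11: 91277 = 11·8297 + 10
13: 91277 = 13·7021 + 4
17: 91277 = 17·5369 + 4
19: 91277 = 19·4804 + 1
23: 91277 = 23·3968 + 13
29: 91277 = 29·3147 + 14
31: 91277 = 31·2944 + 13
37: 91277 = 37·2466 + 35
41: 91277 = 41·2226 + 11
43: 91277 = 43·2122 + 31
47: 91277 = 47·1942 + 3
53: 91277 = 53·1722 + 11
59: 91277 = 59·1547 + 4
61: 91277 = 61·1496 + 21
67: 91277 = 67·1362 + 23
71: 91277 = 71·1285 + 42
73: 91277 = 73·1250 + 27
79: 91277 = 79·1155 + 32
83: 91277 = 83·1099 + 60
89: 91277 = 89·1025 + 52
97: 91277 = 97·941

97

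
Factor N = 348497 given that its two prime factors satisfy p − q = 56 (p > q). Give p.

Since p = q + 56, we have 348497 = q(q + 56), so q² + 56q − 348497 = 0.
Discriminant: 56² + 4·348497 = 3136 + 1393988 = 1397124; √1397124 = 1182.
q = (−56 + 1182)/2 = 563, and p = q + 56 = 619.
Check: 563 · 619 = 348497.

619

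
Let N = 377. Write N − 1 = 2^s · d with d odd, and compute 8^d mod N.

31

377 − 1 = 376 = 2^3 · 47, so d = 47.
8^1 ≡ 8 (mod 377)
8^2 ≡ 8^2 = 64 ≡ 64 (mod 377)
8^4 ≡ 64^2 = 4096 ≡ 326 (mod 377)
8^8 ≡ 326^2 = 106276 ≡ 339 (mod 377)
8^16 ≡ 339^2 = 114921 ≡ 313 (mod 377)
8^32 ≡ 313^2 = 97969 ≡ 326 (mod 377)
47 = 32 + 8 + 4 + 2 + 1 in binary powers of 2.
So 8^47 ≡ 326 · 339 · 326 · 64 · 8 ≡ 31 (mod 377).
Squaring chain: 31 → 207 → 248; never reaches −1, so base 8 is a Miller–Rabin witness that 377 is composite.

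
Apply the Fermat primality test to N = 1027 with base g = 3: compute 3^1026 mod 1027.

3^1 ≡ 3 (mod 1027)
3^2 ≡ 3^2 = 9 ≡ 9 (mod 1027)
3^4 ≡ 9^2 = 81 ≡ 81 (mod 1027)
3^8 ≡ 81^2 = 6561 ≡ 399 (mod 1027)
3^16 ≡ 399^2 = 159201 ≡ 16 (mod 1027)
3^32 ≡ 16^2 = 256 ≡ 256 (mod 1027)
3^64 ≡ 256^2 = 65536 ≡ 835 (mod 1027)
3^128 ≡ 835^2 = 697225 ≡ 919 (mod 1027)
3^256 ≡ 919^2 = 844561 ≡ 367 (mod 1027)
3^512 ≡ 367^2 = 134689 ≡ 152 (mod 1027)
3^1024 ≡ 152^2 = 23104 ≡ 510 (mod 1027)
1026 = 1024 + 2 in binary powers of 2.
So 3^1026 ≡ 510 · 9 ≡ 482 (mod 1027).
Since 482 ≠ 1, base 3 is a Fermat witness: 1027 is composite.

482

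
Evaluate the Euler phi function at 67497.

Factor: 67497 = 3 · 149 · 151.
φ(67497) = (3−1) · (149−1) · (151−1) = 2 · 148 · 150 = 44400.

44400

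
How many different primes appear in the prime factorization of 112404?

5

112404 = 2^2 · 28101
28101 = 3 · 9367
9367 = 17 · 551
551 = 19 · 29
112404 = 2^2 · 3 · 17 · 19 · 29, which has 5 distinct prime factors.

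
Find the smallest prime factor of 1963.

1963 is odd.
Digit sum 19, not divisible by 3.
Ends in 3: not divisible by 5.
7: 1963 = 7·280 + 3
11: 1963 = 11·178 + 5
13: 1963 = 13·151

13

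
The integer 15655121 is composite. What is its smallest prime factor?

15655121 is odd.
Digit sum 26, not divisible by 3.
Ends in 1: not divisible by 5.
7: 15655121 = 7·2236445 + 6
11: 15655121 = 11·1423192 + 9
13: 15655121 = 13·1204240 + 1
17: 15655121 = 17·920889 + 8
19: 15655121 = 19·823953 + 14
23: 15655121 = 23·680657 + 10
29: 15655121 = 29·539831 + 22
31: 15655121 = 31·505003 + 28
37: 15655121 = 37·423111 + 14
41: 15655121 = 41·381832 + 9
43: 15655121 = 43·364072 + 25
47: 15655121 = 47·333087 + 32
53: 15655121 = 53·295379 + 34
59: 15655121 = 59·265341 + 2
61: 15655121 = 61·256641 + 20
67: 15655121 = 67·233658 + 35
71: 15655121 = 71·220494 + 47
73: 15655121 = 73·214453 + 52
79: 15655121 = 79·198166 + 7
83: 15655121 = 83·188615 + 76
89: 15655121 = 89·175900 + 21
97: 15655121 = 97·161393

97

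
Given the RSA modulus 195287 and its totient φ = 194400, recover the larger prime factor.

487

φ(n) = (p−1)(q−1) = n − (p+q) + 1, so p + q = 195287 − 194400 + 1 = 888.
p and q are the roots of t² − 888t + 195287 = 0.
Discriminant: 888² − 4·195287 = 788544 − 781148 = 7396; √7396 = 86.
q = (888 − 86)/2 = 401, p = (888 + 86)/2 = 487.
Check: 401 · 487 = 195287.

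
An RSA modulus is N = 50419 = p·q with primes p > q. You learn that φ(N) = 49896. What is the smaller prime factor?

φ(n) = (p−1)(q−1) = n − (p+q) + 1, so p + q = 50419 − 49896 + 1 = 524.
p and q are the roots of t² − 524t + 50419 = 0.
Discriminant: 524² − 4·50419 = 274576 − 201676 = 72900; √72900 = 270.
q = (524 − 270)/2 = 127, p = (524 + 270)/2 = 397.
Check: 127 · 397 = 50419.

127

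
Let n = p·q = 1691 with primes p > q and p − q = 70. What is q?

Since p = q + 70, we have 1691 = q(q + 70), so q² + 70q − 1691 = 0.
Discriminant: 70² + 4·1691 = 4900 + 6764 = 11664; √11664 = 108.
q = (−70 + 108)/2 = 19, and p = q + 70 = 89.
Check: 19 · 89 = 1691.

19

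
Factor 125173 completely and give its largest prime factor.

125173 = 41 · 3053
3053 = 43 · 71
71 is prime.
So 125173 = 41 · 43 · 71; the largest prime factor is 71.

71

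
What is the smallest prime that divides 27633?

3

27633 is odd.
Digit sum 21, divisible by 3.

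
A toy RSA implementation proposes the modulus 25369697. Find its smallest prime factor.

25369697 is odd.
Digit sum 47, not divisible by 3.
Ends in 7: not divisible by 5.
7: 25369697 = 7·3624242 + 3
11: 25369697 = 11·2306336 + 1
13: 25369697 = 13·1951515 + 2
17: 25369697 = 17·1492335 + 2
19: 25369697 = 19·1335247 + 4
23: 25369697 = 23·1103030 + 7
29: 25369697 = 29·874817 + 4
31: 25369697 = 31·818377 + 10
37: 25369697 = 37·685667 + 18
41: 25369697 = 41·618773 + 4
43: 25369697 = 43·589992 + 41
47: 25369697 = 47·539780 + 37
53: 25369697 = 53·478673 + 28
59: 25369697 = 59·429994 + 51
61: 25369697 = 61·415896 + 41
67: 25369697 = 67·378652 + 13
71: 25369697 = 71·357319 + 48
73: 25369697 = 73·347530 + 7
79: 25369697 = 79·321135 + 32
83: 25369697 = 83·305659

83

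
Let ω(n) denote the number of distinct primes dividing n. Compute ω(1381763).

3

1381763 = 29^2 · 1643
1643 = 31 · 53
1381763 = 29^2 · 31 · 53, which has 3 distinct prime factors.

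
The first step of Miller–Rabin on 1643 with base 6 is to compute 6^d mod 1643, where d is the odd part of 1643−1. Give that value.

1607

1643 − 1 = 1642 = 2^1 · 821, so d = 821.
6^1 ≡ 6 (mod 1643)
6^2 ≡ 6^2 = 36 ≡ 36 (mod 1643)
6^4 ≡ 36^2 = 1296 ≡ 1296 (mod 1643)
6^8 ≡ 1296^2 = 1679616 ≡ 470 (mod 1643)
6^16 ≡ 470^2 = 220900 ≡ 738 (mod 1643)
6^32 ≡ 738^2 = 544644 ≡ 811 (mod 1643)
6^64 ≡ 811^2 = 657721 ≡ 521 (mod 1643)
6^128 ≡ 521^2 = 271441 ≡ 346 (mod 1643)
6^256 ≡ 346^2 = 119716 ≡ 1420 (mod 1643)
6^512 ≡ 1420^2 = 2016400 ≡ 439 (mod 1643)
821 = 512 + 256 + 32 + 16 + 4 + 1 in binary powers of 2.
So 6^821 ≡ 439 · 1420 · 811 · 738 · 1296 · 6 ≡ 1607 (mod 1643).
Squaring chain: 1607; never reaches −1, so base 6 is a Miller–Rabin witness that 1643 is composite.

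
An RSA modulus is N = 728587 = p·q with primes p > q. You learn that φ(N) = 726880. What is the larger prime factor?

φ(n) = (p−1)(q−1) = n − (p+q) + 1, so p + q = 728587 − 726880 + 1 = 1708.
p and q are the roots of t² − 1708t + 728587 = 0.
Discriminant: 1708² − 4·728587 = 2917264 − 2914348 = 2916; √2916 = 54.
q = (1708 − 54)/2 = 827, p = (1708 + 54)/2 = 881.
Check: 827 · 881 = 728587.

881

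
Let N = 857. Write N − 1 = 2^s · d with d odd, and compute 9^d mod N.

857 − 1 = 856 = 2^3 · 107, so d = 107.
9^1 ≡ 9 (mod 857)
9^2 ≡ 9^2 = 81 ≡ 81 (mod 857)
9^4 ≡ 81^2 = 6561 ≡ 562 (mod 857)
9^8 ≡ 562^2 = 315844 ≡ 468 (mod 857)
9^16 ≡ 468^2 = 219024 ≡ 489 (mod 857)
9^32 ≡ 489^2 = 239121 ≡ 18 (mod 857)
9^64 ≡ 18^2 = 324 ≡ 324 (mod 857)
107 = 64 + 32 + 8 + 2 + 1 in binary powers of 2.
So 9^107 ≡ 324 · 18 · 468 · 81 · 9 ≡ 207 (mod 857).
Squaring chain: 207 → 856 → 1; reaches −1, so base 9 does not prove 857 composite.

207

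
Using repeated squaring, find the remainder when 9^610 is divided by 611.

191

9^1 ≡ 9 (mod 611)
9^2 ≡ 9^2 = 81 ≡ 81 (mod 611)
9^4 ≡ 81^2 = 6561 ≡ 451 (mod 611)
9^8 ≡ 451^2 = 203401 ≡ 549 (mod 611)
9^16 ≡ 549^2 = 301401 ≡ 178 (mod 611)
9^32 ≡ 178^2 = 31684 ≡ 523 (mod 611)
9^64 ≡ 523^2 = 273529 ≡ 412 (mod 611)
9^128 ≡ 412^2 = 169744 ≡ 497 (mod 611)
9^256 ≡ 497^2 = 247009 ≡ 165 (mod 611)
9^512 ≡ 165^2 = 27225 ≡ 341 (mod 611)
610 = 512 + 64 + 32 + 2 in binary powers of 2.
So 9^610 ≡ 341 · 412 · 523 · 81 ≡ 191 (mod 611).
Since 191 ≠ 1, base 9 is a Fermat witness: 611 is composite.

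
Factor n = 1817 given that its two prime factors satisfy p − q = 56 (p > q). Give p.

Since p = q + 56, we have 1817 = q(q + 56), so q² + 56q − 1817 = 0.
Discriminant: 56² + 4·1817 = 3136 + 7268 = 10404; √10404 = 102.
q = (−56 + 102)/2 = 23, and p = q + 56 = 79.
Check: 23 · 79 = 1817.

79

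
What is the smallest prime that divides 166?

166 is even: 2 divides it.

2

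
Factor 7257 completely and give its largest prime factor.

7257 = 3 · 2419
2419 = 41 · 59
59 is prime.
So 7257 = 3 · 41 · 59; the largest prime factor is 59.

59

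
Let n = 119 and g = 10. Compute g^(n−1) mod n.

60

10^1 ≡ 10 (mod 119)
10^2 ≡ 10^2 = 100 ≡ 100 (mod 119)
10^4 ≡ 100^2 = 10000 ≡ 4 (mod 119)
10^8 ≡ 4^2 = 16 ≡ 16 (mod 119)
10^16 ≡ 16^2 = 256 ≡ 18 (mod 119)
10^32 ≡ 18^2 = 324 ≡ 86 (mod 119)
10^64 ≡ 86^2 = 7396 ≡ 18 (mod 119)
118 = 64 + 32 + 16 + 4 + 2 in binary powers of 2.
So 10^118 ≡ 18 · 86 · 18 · 4 · 100 ≡ 60 (mod 119).
Since 60 ≠ 1, base 10 is a Fermat witness: 119 is composite.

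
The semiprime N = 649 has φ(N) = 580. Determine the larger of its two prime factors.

59

φ(n) = (p−1)(q−1) = n − (p+q) + 1, so p + q = 649 − 580 + 1 = 70.
p and q are the roots of t² − 70t + 649 = 0.
Discriminant: 70² − 4·649 = 4900 − 2596 = 2304; √2304 = 48.
q = (70 − 48)/2 = 11, p = (70 + 48)/2 = 59.
Check: 11 · 59 = 649.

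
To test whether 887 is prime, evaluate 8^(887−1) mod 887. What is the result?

1

8^1 ≡ 8 (mod 887)
8^2 ≡ 8^2 = 64 ≡ 64 (mod 887)
8^4 ≡ 64^2 = 4096 ≡ 548 (mod 887)
8^8 ≡ 548^2 = 300304 ≡ 498 (mod 887)
8^16 ≡ 498^2 = 248004 ≡ 531 (mod 887)
8^32 ≡ 531^2 = 281961 ≡ 782 (mod 887)
8^64 ≡ 782^2 = 611524 ≡ 381 (mod 887)
8^128 ≡ 381^2 = 145161 ≡ 580 (mod 887)
8^256 ≡ 580^2 = 336400 ≡ 227 (mod 887)
8^512 ≡ 227^2 = 51529 ≡ 83 (mod 887)
886 = 512 + 256 + 64 + 32 + 16 + 4 + 2 in binary powers of 2.
So 8^886 ≡ 83 · 227 · 381 · 782 · 531 · 548 · 64 ≡ 1 (mod 887).
Since the result is 1, base 8 gives no evidence that 887 is composite.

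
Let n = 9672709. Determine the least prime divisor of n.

9672709 is odd.
Digit sum 40, not divisible by 3.
Ends in 9: not divisible by 5.
7: 9672709 = 7·1381815 + 4
11: 9672709 = 11·879337 + 2
13: 9672709 = 13·744054 + 7
17: 9672709 = 17·568982 + 15
19: 9672709 = 19·509089 + 18
23: 9672709 = 23·420552 + 13
29: 9672709 = 29·333541 + 20
31: 9672709 = 31·312022 + 27
37: 9672709 = 37·261424 + 21
41: 9672709 = 41·235919 + 30
43: 9672709 = 43·224946 + 31
47: 9672709 = 47·205802 + 15
53: 9672709 = 53·182503 + 50
59: 9672709 = 59·163944 + 13
61: 9672709 = 61·158569

61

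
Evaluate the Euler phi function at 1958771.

1905120

Factor: 1958771 = 61 · 163 · 197.
φ(1958771) = (61−1) · (163−1) · (197−1) = 60 · 162 · 196 = 1905120.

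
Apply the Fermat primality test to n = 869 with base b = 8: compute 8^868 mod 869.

8^1 ≡ 8 (mod 869)
8^2 ≡ 8^2 = 64 ≡ 64 (mod 869)
8^4 ≡ 64^2 = 4096 ≡ 620 (mod 869)
8^8 ≡ 620^2 = 384400 ≡ 302 (mod 869)
8^16 ≡ 302^2 = 91204 ≡ 828 (mod 869)
8^32 ≡ 828^2 = 685584 ≡ 812 (mod 869)
8^64 ≡ 812^2 = 659344 ≡ 642 (mod 869)
8^128 ≡ 642^2 = 412164 ≡ 258 (mod 869)
8^256 ≡ 258^2 = 66564 ≡ 520 (mod 869)
8^512 ≡ 520^2 = 270400 ≡ 141 (mod 869)
868 = 512 + 256 + 64 + 32 + 4 in binary powers of 2.
So 8^868 ≡ 141 · 520 · 642 · 812 · 620 ≡ 368 (mod 869).
Since 368 ≠ 1, base 8 is a Fermat witness: 869 is composite.

368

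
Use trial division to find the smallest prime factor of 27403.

27403 is odd.
Digit sum 16, not divisible by 3.
Ends in 3: not divisible by 5.
7: 27403 = 7·3914 + 5
11: 27403 = 11·2491 + 2
13: 27403 = 13·2107 + 12
17: 27403 = 17·1611 + 16
19: 27403 = 19·1442 + 5
23: 27403 = 23·1191 + 10
29: 27403 = 29·944 + 27
31: 27403 = 31·883 + 30
37: 27403 = 37·740 + 23
41: 27403 = 41·668 + 15
43: 27403 = 43·637 + 12
47: 27403 = 47·583 + 2
53: 27403 = 53·517 + 2
59: 27403 = 59·464 + 27
61: 27403 = 61·449 + 14
67: 27403 = 67·409

67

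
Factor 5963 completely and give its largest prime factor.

89

5963 = 67 · 89
89 is prime.
So 5963 = 67 · 89; the largest prime factor is 89.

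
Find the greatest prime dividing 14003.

67

14003 = 11 · 1273
1273 = 19 · 67
67 is prime.
So 14003 = 11 · 19 · 67; the largest prime factor is 67.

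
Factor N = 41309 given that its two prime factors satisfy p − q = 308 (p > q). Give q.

101

Since p = q + 308, we have 41309 = q(q + 308), so q² + 308q − 41309 = 0.
Discriminant: 308² + 4·41309 = 94864 + 165236 = 260100; √260100 = 510.
q = (−308 + 510)/2 = 101, and p = q + 308 = 409.
Check: 101 · 409 = 41309.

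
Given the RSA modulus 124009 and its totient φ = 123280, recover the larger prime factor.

461

φ(n) = (p−1)(q−1) = n − (p+q) + 1, so p + q = 124009 − 123280 + 1 = 730.
p and q are the roots of t² − 730t + 124009 = 0.
Discriminant: 730² − 4·124009 = 532900 − 496036 = 36864; √36864 = 192.
q = (730 − 192)/2 = 269, p = (730 + 192)/2 = 461.
Check: 269 · 461 = 124009.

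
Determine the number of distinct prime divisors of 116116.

5

116116 = 2^2 · 29029
29029 = 7 · 4147
4147 = 11 · 377
377 = 13 · 29
116116 = 2^2 · 7 · 11 · 13 · 29, which has 5 distinct prime factors.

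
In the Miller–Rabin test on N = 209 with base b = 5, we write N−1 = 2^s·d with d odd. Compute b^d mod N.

169

209 − 1 = 208 = 2^4 · 13, so d = 13.
5^1 ≡ 5 (mod 209)
5^2 ≡ 5^2 = 25 ≡ 25 (mod 209)
5^4 ≡ 25^2 = 625 ≡ 207 (mod 209)
5^8 ≡ 207^2 = 42849 ≡ 4 (mod 209)
13 = 8 + 4 + 1 in binary powers of 2.
So 5^13 ≡ 4 · 207 · 5 ≡ 169 (mod 209).
Squaring chain: 169 → 137 → 168 → 9; never reaches −1, so base 5 is a Miller–Rabin witness that 209 is composite.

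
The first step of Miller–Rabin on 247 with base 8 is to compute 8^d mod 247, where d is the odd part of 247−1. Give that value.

247 − 1 = 246 = 2^1 · 123, so d = 123.
8^1 ≡ 8 (mod 247)
8^2 ≡ 8^2 = 64 ≡ 64 (mod 247)
8^4 ≡ 64^2 = 4096 ≡ 144 (mod 247)
8^8 ≡ 144^2 = 20736 ≡ 235 (mod 247)
8^16 ≡ 235^2 = 55225 ≡ 144 (mod 247)
8^32 ≡ 144^2 = 20736 ≡ 235 (mod 247)
8^64 ≡ 235^2 = 55225 ≡ 144 (mod 247)
123 = 64 + 32 + 16 + 8 + 2 + 1 in binary powers of 2.
So 8^123 ≡ 144 · 235 · 144 · 235 · 64 · 8 ≡ 18 (mod 247).
Squaring chain: 18; never reaches −1, so base 8 is a Miller–Rabin witness that 247 is composite.

18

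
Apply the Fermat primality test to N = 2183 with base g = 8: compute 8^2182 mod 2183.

8^1 ≡ 8 (mod 2183)
8^2 ≡ 8^2 = 64 ≡ 64 (mod 2183)
8^4 ≡ 64^2 = 4096 ≡ 1913 (mod 2183)
8^8 ≡ 1913^2 = 3659569 ≡ 861 (mod 2183)
8^16 ≡ 861^2 = 741321 ≡ 1284 (mod 2183)
8^32 ≡ 1284^2 = 1648656 ≡ 491 (mod 2183)
8^64 ≡ 491^2 = 241081 ≡ 951 (mod 2183)
8^128 ≡ 951^2 = 904401 ≡ 639 (mod 2183)
8^256 ≡ 639^2 = 408321 ≡ 100 (mod 2183)
8^512 ≡ 100^2 = 10000 ≡ 1268 (mod 2183)
8^1024 ≡ 1268^2 = 1607824 ≡ 1136 (mod 2183)
8^2048 ≡ 1136^2 = 1290496 ≡ 343 (mod 2183)
2182 = 2048 + 128 + 4 + 2 in binary powers of 2.
So 8^2182 ≡ 343 · 639 · 1913 · 64 ≡ 2009 (mod 2183).
Since 2009 ≠ 1, base 8 is a Fermat witness: 2183 is composite.

2009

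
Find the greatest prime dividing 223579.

71

223579 = 47 · 4757
4757 = 67 · 71
71 is prime.
So 223579 = 47 · 67 · 71; the largest prime factor is 71.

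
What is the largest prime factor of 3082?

3082 = 2 · 1541
1541 = 23 · 67
67 is prime.
So 3082 = 2 · 23 · 67; the largest prime factor is 67.

67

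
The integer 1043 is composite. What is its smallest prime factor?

7

1043 is odd.
Digit sum 8, not divisible by 3.
Ends in 3: not divisible by 5.
7: 1043 = 7·149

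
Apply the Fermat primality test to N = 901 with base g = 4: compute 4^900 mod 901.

4^1 ≡ 4 (mod 901)
4^2 ≡ 4^2 = 16 ≡ 16 (mod 901)
4^4 ≡ 16^2 = 256 ≡ 256 (mod 901)
4^8 ≡ 256^2 = 65536 ≡ 664 (mod 901)
4^16 ≡ 664^2 = 440896 ≡ 307 (mod 901)
4^32 ≡ 307^2 = 94249 ≡ 545 (mod 901)
4^64 ≡ 545^2 = 297025 ≡ 596 (mod 901)
4^128 ≡ 596^2 = 355216 ≡ 222 (mod 901)
4^256 ≡ 222^2 = 49284 ≡ 630 (mod 901)
4^512 ≡ 630^2 = 396900 ≡ 460 (mod 901)
900 = 512 + 256 + 128 + 4 in binary powers of 2.
So 4^900 ≡ 460 · 630 · 222 · 256 ≡ 307 (mod 901).
Since 307 ≠ 1, base 4 is a Fermat witness: 901 is composite.

307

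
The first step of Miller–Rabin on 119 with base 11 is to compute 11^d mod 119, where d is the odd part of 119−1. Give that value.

114

119 − 1 = 118 = 2^1 · 59, so d = 59.
11^1 ≡ 11 (mod 119)
11^2 ≡ 11^2 = 121 ≡ 2 (mod 119)
11^4 ≡ 2^2 = 4 ≡ 4 (mod 119)
11^8 ≡ 4^2 = 16 ≡ 16 (mod 119)
11^16 ≡ 16^2 = 256 ≡ 18 (mod 119)
11^32 ≡ 18^2 = 324 ≡ 86 (mod 119)
59 = 32 + 16 + 8 + 2 + 1 in binary powers of 2.
So 11^59 ≡ 86 · 18 · 16 · 2 · 11 ≡ 114 (mod 119).
Squaring chain: 114; never reaches −1, so base 11 is a Miller–Rabin witness that 119 is composite.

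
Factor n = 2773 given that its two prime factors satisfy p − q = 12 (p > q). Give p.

Since p = q + 12, we have 2773 = q(q + 12), so q² + 12q − 2773 = 0.
Discriminant: 12² + 4·2773 = 144 + 11092 = 11236; √11236 = 106.
q = (−12 + 106)/2 = 47, and p = q + 12 = 59.
Check: 47 · 59 = 2773.

59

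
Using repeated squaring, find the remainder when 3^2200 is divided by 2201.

3^1 ≡ 3 (mod 2201)
3^2 ≡ 3^2 = 9 ≡ 9 (mod 2201)
3^4 ≡ 9^2 = 81 ≡ 81 (mod 2201)
3^8 ≡ 81^2 = 6561 ≡ 2159 (mod 2201)
3^16 ≡ 2159^2 = 4661281 ≡ 1764 (mod 2201)
3^32 ≡ 1764^2 = 3111696 ≡ 1683 (mod 2201)
3^64 ≡ 1683^2 = 2832489 ≡ 2003 (mod 2201)
3^128 ≡ 2003^2 = 4012009 ≡ 1787 (mod 2201)
3^256 ≡ 1787^2 = 3193369 ≡ 1919 (mod 2201)
3^512 ≡ 1919^2 = 3682561 ≡ 288 (mod 2201)
3^1024 ≡ 288^2 = 82944 ≡ 1507 (mod 2201)
3^2048 ≡ 1507^2 = 2271049 ≡ 1818 (mod 2201)
2200 = 2048 + 128 + 16 + 8 in binary powers of 2.
So 3^2200 ≡ 1818 · 1787 · 1764 · 2159 ≡ 1110 (mod 2201).
Since 1110 ≠ 1, base 3 is a Fermat witness: 2201 is composite.

1110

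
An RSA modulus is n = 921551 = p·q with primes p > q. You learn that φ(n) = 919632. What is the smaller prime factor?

φ(n) = (p−1)(q−1) = n − (p+q) + 1, so p + q = 921551 − 919632 + 1 = 1920.
p and q are the roots of t² − 1920t + 921551 = 0.
Discriminant: 1920² − 4·921551 = 3686400 − 3686204 = 196; √196 = 14.
q = (1920 − 14)/2 = 953, p = (1920 + 14)/2 = 967.
Check: 953 · 967 = 921551.

953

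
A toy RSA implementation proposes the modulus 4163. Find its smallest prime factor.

4163 is odd.
Digit sum 14, not divisible by 3.
Ends in 3: not divisible by 5.
7: 4163 = 7·594 + 5
11: 4163 = 11·378 + 5
13: 4163 = 13·320 + 3
17: 4163 = 17·244 + 15
19: 4163 = 19·219 + 2
23: 4163 = 23·181

23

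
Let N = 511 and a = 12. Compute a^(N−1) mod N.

211

12^1 ≡ 12 (mod 511)
12^2 ≡ 12^2 = 144 ≡ 144 (mod 511)
12^4 ≡ 144^2 = 20736 ≡ 296 (mod 511)
12^8 ≡ 296^2 = 87616 ≡ 235 (mod 511)
12^16 ≡ 235^2 = 55225 ≡ 37 (mod 511)
12^32 ≡ 37^2 = 1369 ≡ 347 (mod 511)
12^64 ≡ 347^2 = 120409 ≡ 324 (mod 511)
12^128 ≡ 324^2 = 104976 ≡ 221 (mod 511)
12^256 ≡ 221^2 = 48841 ≡ 296 (mod 511)
510 = 256 + 128 + 64 + 32 + 16 + 8 + 4 + 2 in binary powers of 2.
So 12^510 ≡ 296 · 221 · 324 · 347 · 37 · 235 · 296 · 144 ≡ 211 (mod 511).
Since 211 ≠ 1, base 12 is a Fermat witness: 511 is composite.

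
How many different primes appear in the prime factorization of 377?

2

377 = 13 · 29
377 = 13 · 29, which has 2 distinct prime factors.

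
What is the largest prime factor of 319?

29

319 = 11 · 29
29 is prime.
So 319 = 11 · 29; the largest prime factor is 29.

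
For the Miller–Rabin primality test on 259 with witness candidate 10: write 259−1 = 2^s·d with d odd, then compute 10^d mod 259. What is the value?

259 − 1 = 258 = 2^1 · 129, so d = 129.
10^1 ≡ 10 (mod 259)
10^2 ≡ 10^2 = 100 ≡ 100 (mod 259)
10^4 ≡ 100^2 = 10000 ≡ 158 (mod 259)
10^8 ≡ 158^2 = 24964 ≡ 100 (mod 259)
10^16 ≡ 100^2 = 10000 ≡ 158 (mod 259)
10^32 ≡ 158^2 = 24964 ≡ 100 (mod 259)
10^64 ≡ 100^2 = 10000 ≡ 158 (mod 259)
10^128 ≡ 158^2 = 24964 ≡ 100 (mod 259)
129 = 128 + 1 in binary powers of 2.
So 10^129 ≡ 100 · 10 ≡ 223 (mod 259).
Squaring chain: 223; never reaches −1, so base 10 is a Miller–Rabin witness that 259 is composite.

223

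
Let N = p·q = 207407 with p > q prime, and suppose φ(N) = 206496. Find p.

φ(n) = (p−1)(q−1) = n − (p+q) + 1, so p + q = 207407 − 206496 + 1 = 912.
p and q are the roots of t² − 912t + 207407 = 0.
Discriminant: 912² − 4·207407 = 831744 − 829628 = 2116; √2116 = 46.
q = (912 − 46)/2 = 433, p = (912 + 46)/2 = 479.
Check: 433 · 479 = 207407.

479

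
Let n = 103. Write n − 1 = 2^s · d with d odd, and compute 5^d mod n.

103 − 1 = 102 = 2^1 · 51, so d = 51.
5^1 ≡ 5 (mod 103)
5^2 ≡ 5^2 = 25 ≡ 25 (mod 103)
5^4 ≡ 25^2 = 625 ≡ 7 (mod 103)
5^8 ≡ 7^2 = 49 ≡ 49 (mod 103)
5^16 ≡ 49^2 = 2401 ≡ 32 (mod 103)
5^32 ≡ 32^2 = 1024 ≡ 97 (mod 103)
51 = 32 + 16 + 2 + 1 in binary powers of 2.
So 5^51 ≡ 97 · 32 · 25 · 5 ≡ 102 (mod 103).
Since 5^d ≡ 102 (mod 103), base 5 does not prove 103 composite.

102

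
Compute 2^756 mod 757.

2^1 ≡ 2 (mod 757)
2^2 ≡ 2^2 = 4 ≡ 4 (mod 757)
2^4 ≡ 4^2 = 16 ≡ 16 (mod 757)
2^8 ≡ 16^2 = 256 ≡ 256 (mod 757)
2^16 ≡ 256^2 = 65536 ≡ 434 (mod 757)
2^32 ≡ 434^2 = 188356 ≡ 620 (mod 757)
2^64 ≡ 620^2 = 384400 ≡ 601 (mod 757)
2^128 ≡ 601^2 = 361201 ≡ 112 (mod 757)
2^256 ≡ 112^2 = 12544 ≡ 432 (mod 757)
2^512 ≡ 432^2 = 186624 ≡ 402 (mod 757)
756 = 512 + 128 + 64 + 32 + 16 + 4 in binary powers of 2.
So 2^756 ≡ 402 · 112 · 601 · 620 · 434 · 16 ≡ 1 (mod 757).
Since the result is 1, base 2 gives no evidence that 757 is composite.

1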